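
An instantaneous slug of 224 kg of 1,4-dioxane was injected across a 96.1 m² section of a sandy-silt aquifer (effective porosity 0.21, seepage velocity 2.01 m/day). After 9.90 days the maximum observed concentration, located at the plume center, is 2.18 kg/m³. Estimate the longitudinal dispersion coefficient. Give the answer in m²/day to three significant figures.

0.208 m²/day

At the plume center C_max = M/(n_e·A·√(4πDt)), so D = M²/(4πt·(n_e·A·C_max)²).
n_e·A·C_max = 0.21 × 96.1 × 2.18 = 43.99 kg/m.
D = 224²/(4π × 9.90 × 43.99²) = 0.208 m²/day.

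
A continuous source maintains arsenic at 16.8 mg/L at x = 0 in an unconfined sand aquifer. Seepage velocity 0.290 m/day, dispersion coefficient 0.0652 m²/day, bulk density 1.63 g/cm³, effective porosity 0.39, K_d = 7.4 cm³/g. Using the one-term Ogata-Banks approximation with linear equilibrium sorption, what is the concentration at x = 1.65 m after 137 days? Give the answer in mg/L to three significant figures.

Retardation factor R = 1 + ρ_b·K_d/n = 1 + 1.63 × 7.4/0.39 = 31.93.
Sorption retards both mechanisms: v_R = v/R = 0.009082 m/day, D_R = D/R = 0.002042 m²/day.
v_R·t = 0.009082 × 137 = 1.244234 m; 2√(D_R t) = 1.058 m; argument = (1.65 − 1.244234)/1.058 = 0.3835.
C = C₀ × ½·erfc(0.3835) = 16.8 × 0.2938 = 4.94 mg/L.

4.94 mg/L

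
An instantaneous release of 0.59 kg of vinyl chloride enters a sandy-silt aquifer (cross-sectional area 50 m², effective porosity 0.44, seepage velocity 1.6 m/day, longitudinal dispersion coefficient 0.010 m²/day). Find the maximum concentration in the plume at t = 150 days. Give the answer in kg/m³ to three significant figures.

0.00618 kg/m³

The peak of an instantaneous 1D plume sits at x = vt; there the Gaussian factor is 1 and C_max = M/(n_e·A·√(4πDt)), where n_e·A is the pore area the mass is dissolved in.
√(4πDt) = √(4π × 0.010 × 150) = 4.342 m, so C_max = 0.59/(0.44 × 50 × 4.342) = 0.00618 kg/m³.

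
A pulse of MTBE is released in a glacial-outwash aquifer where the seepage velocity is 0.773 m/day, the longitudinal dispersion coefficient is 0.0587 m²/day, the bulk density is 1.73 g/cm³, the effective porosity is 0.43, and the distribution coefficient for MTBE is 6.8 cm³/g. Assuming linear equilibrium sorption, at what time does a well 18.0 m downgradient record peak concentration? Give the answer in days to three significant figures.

Retardation factor R = 1 + ρ_b·K_d/n = 1 + 1.73 × 6.8/0.43 = 28.36.
Sorption retards both mechanisms: v_R = v/R = 0.02726 m/day, D_R = D/R = 0.002070 m²/day.
Peak time from v_R²t² + 2D_R t − x² = 0: t = (√(D_R² + v_R²x²) − D_R)/v_R².
√(D_R² + v_R²x²) = √(0.002070² + 0.02726² × 18.0²) = 0.4907; v_R² = 0.0007431.
t = (0.4907 − 0.002070)/0.0007431 = 658 days.

658 days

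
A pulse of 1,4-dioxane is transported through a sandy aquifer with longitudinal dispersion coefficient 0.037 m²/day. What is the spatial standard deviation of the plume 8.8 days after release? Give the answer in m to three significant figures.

0.807 m

Dispersive spreading gives a Gaussian with σ² = 2Dt; advection only shifts the center.
σ = √(2 × 0.037 × 8.8) = 0.807 m.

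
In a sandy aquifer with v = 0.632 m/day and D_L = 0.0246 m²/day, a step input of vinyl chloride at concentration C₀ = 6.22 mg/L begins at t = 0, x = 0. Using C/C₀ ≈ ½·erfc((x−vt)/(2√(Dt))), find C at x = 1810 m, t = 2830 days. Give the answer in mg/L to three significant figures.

0.215 mg/L

For a continuous step input, C/C₀ ≈ ½·erfc((x−vt)/(2√(Dt))).
vt = 0.632 × 2830 = 1788.56 m and 2√(Dt) = 2√(0.0246 × 2830) = 16.69 m.
Argument (x−vt)/(2√(Dt)) = (1810 − 1788.56)/16.69 = 1.285; ½·erfc(1.285) = 0.03459.
C = 6.22 × 0.03459 = 0.215 mg/L.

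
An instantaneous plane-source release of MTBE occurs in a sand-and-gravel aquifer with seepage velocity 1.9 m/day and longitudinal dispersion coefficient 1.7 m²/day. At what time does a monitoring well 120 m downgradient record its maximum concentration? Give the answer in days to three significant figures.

For the 1D instantaneous-source solution, setting ∂C/∂t = 0 at fixed x gives v²t² + 2Dt − x² = 0, so t = (√(D² + v²x²) − D)/v².
√(D² + v²x²) = √(1.7² + 1.9² × 120²) = 228.0; v² = 3.61.
t = (228.0 − 1.7)/3.61 = 62.7 days (vs. the pure-advection estimate x/v = 63.2 d).

62.7 days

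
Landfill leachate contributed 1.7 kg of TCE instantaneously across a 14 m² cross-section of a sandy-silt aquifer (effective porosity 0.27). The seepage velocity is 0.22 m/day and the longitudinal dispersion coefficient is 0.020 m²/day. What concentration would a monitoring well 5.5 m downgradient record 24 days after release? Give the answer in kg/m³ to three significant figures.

For an instantaneous plane source, C(x,t) = M/(n_e·A·√(4πDt)) · exp(−(x−vt)²/(4Dt)), with n_e·A the pore (flow) area.
Plume center vt = 0.22 × 24 = 5.28 m, so the well at 5.5 m is 0.22 m downgradient of the peak.
√(4πDt) = 2.456 m, giving peak height M/(n_e·A·√(4πDt)) = 1.7/(0.27 × 14 × 2.456) = 0.1831 kg/m³.
(x−vt)²/(4Dt) = (0.22)²/(4 × 0.020 × 24) = 0.02521; exp(−0.02521) = 0.9751.
C = 0.1831 × 0.9751 = 0.179 kg/m³.

0.179 kg/m³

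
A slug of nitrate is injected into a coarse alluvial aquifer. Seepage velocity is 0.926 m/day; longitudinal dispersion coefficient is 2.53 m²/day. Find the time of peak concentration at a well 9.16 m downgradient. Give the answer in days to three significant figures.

For the 1D instantaneous-source solution, setting ∂C/∂t = 0 at fixed x gives v²t² + 2Dt − x² = 0, so t = (√(D² + v²x²) − D)/v².
√(D² + v²x²) = √(2.53² + 0.926² × 9.16²) = 8.851; v² = 0.857476.
t = (8.851 − 2.53)/0.857476 = 7.37 days (vs. the pure-advection estimate x/v = 9.89 d).

7.37 days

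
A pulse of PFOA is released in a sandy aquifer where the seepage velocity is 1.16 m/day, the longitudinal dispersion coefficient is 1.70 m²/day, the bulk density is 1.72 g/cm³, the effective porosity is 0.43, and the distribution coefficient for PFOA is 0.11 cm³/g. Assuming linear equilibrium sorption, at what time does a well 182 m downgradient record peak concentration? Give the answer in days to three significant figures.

Retardation factor R = 1 + ρ_b·K_d/n = 1 + 1.72 × 0.11/0.43 = 1.440.
Sorption retards both mechanisms: v_R = v/R = 0.8056 m/day, D_R = D/R = 1.181 m²/day.
Peak time from v_R²t² + 2D_R t − x² = 0: t = (√(D_R² + v_R²x²) − D_R)/v_R².
√(D_R² + v_R²x²) = √(1.181² + 0.8056² × 182²) = 146.6; v_R² = 0.6490.
t = (146.6 − 1.181)/0.6490 = 224 days.

224 days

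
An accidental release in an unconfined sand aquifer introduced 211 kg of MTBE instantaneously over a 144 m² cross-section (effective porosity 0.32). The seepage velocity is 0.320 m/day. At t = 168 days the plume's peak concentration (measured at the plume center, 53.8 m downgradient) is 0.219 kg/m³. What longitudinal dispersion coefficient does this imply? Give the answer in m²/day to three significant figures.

0.207 m²/day

At the plume center C_max = M/(n_e·A·√(4πDt)), so D = M²/(4πt·(n_e·A·C_max)²).
n_e·A·C_max = 0.32 × 144 × 0.219 = 10.09 kg/m.
D = 211²/(4π × 168 × 10.09²) = 0.207 m²/day.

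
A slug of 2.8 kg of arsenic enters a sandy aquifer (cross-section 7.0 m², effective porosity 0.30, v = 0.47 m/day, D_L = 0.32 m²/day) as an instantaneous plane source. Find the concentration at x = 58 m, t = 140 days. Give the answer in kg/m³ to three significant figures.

0.0400 kg/m³

For an instantaneous plane source, C(x,t) = M/(n_e·A·√(4πDt)) · exp(−(x−vt)²/(4Dt)), with n_e·A the pore (flow) area.
Plume center vt = 0.47 × 140 = 65.8 m, so the well at 58 m is 7.8 m upgradient of the peak.
√(4πDt) = 23.73 m, giving peak height M/(n_e·A·√(4πDt)) = 2.8/(0.30 × 7.0 × 23.73) = 0.05619 kg/m³.
(x−vt)²/(4Dt) = (-7.8)²/(4 × 0.32 × 140) = 0.3395; exp(−0.3395) = 0.7121.
C = 0.05619 × 0.7121 = 0.0400 kg/m³.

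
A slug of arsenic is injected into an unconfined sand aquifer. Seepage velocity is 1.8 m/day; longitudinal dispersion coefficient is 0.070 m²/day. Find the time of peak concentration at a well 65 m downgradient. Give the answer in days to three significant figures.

36.1 days

For the 1D instantaneous-source solution, setting ∂C/∂t = 0 at fixed x gives v²t² + 2Dt − x² = 0, so t = (√(D² + v²x²) − D)/v².
√(D² + v²x²) = √(0.070² + 1.8² × 65²) = 117.0; v² = 3.24.
t = (117.0 − 0.070)/3.24 = 36.1 days (vs. the pure-advection estimate x/v = 36.1 d).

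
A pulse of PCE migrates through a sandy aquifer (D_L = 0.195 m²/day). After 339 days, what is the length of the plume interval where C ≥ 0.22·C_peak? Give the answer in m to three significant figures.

The plume is Gaussian with σ = √(2Dt) = √(2 × 0.195 × 339) = 11.50 m.
C/C_peak = exp(−Δx²/(2σ²)) = 0.22 ⇒ Δx = σ·√(−2 ln 0.22) = 11.50 × 1.740 = 20.01 m.
Width = 2Δx = 40.0 m.

40.0 m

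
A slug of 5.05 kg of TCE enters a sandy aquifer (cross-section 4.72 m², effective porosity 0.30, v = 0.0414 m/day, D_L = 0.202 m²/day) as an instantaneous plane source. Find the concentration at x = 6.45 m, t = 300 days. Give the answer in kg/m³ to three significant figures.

For an instantaneous plane source, C(x,t) = M/(n_e·A·√(4πDt)) · exp(−(x−vt)²/(4Dt)), with n_e·A the pore (flow) area.
Plume center vt = 0.0414 × 300 = 12.42 m, so the well at 6.45 m is 5.97 m upgradient of the peak.
√(4πDt) = 27.60 m, giving peak height M/(n_e·A·√(4πDt)) = 5.05/(0.30 × 4.72 × 27.60) = 0.1292 kg/m³.
(x−vt)²/(4Dt) = (-5.97)²/(4 × 0.202 × 300) = 0.1470; exp(−0.1470) = 0.8633.
C = 0.1292 × 0.8633 = 0.112 kg/m³.

0.112 kg/m³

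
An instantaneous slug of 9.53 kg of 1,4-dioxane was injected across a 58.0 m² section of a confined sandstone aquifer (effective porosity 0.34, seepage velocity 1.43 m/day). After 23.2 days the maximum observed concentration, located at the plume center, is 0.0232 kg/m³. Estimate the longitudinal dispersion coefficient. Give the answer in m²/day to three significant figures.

At the plume center C_max = M/(n_e·A·√(4πDt)), so D = M²/(4πt·(n_e·A·C_max)²).
n_e·A·C_max = 0.34 × 58.0 × 0.0232 = 0.4575 kg/m.
D = 9.53²/(4π × 23.2 × 0.4575²) = 1.49 m²/day.

1.49 m²/day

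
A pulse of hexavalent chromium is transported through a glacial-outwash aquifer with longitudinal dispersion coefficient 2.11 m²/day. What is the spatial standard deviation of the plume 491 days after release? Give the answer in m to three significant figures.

Dispersive spreading gives a Gaussian with σ² = 2Dt; advection only shifts the center.
σ = √(2 × 2.11 × 491) = 45.5 m.

45.5 m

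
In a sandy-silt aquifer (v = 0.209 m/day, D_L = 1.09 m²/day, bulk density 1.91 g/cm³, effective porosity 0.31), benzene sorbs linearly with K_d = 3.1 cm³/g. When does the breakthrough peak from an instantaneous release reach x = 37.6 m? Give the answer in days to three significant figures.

3150 days

Retardation factor R = 1 + ρ_b·K_d/n = 1 + 1.91 × 3.1/0.31 = 20.10.
Sorption retards both mechanisms: v_R = v/R = 0.01040 m/day, D_R = D/R = 0.05423 m²/day.
Peak time from v_R²t² + 2D_R t − x² = 0: t = (√(D_R² + v_R²x²) − D_R)/v_R².
√(D_R² + v_R²x²) = √(0.05423² + 0.01040² × 37.6²) = 0.3948; v_R² = 0.0001082.
t = (0.3948 − 0.05423)/0.0001082 = 3150 days.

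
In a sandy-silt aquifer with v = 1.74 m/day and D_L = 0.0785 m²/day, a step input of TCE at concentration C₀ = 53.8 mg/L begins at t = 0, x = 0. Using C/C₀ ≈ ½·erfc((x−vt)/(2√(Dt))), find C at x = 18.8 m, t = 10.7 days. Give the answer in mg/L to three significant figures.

For a continuous step input, C/C₀ ≈ ½·erfc((x−vt)/(2√(Dt))).
vt = 1.74 × 10.7 = 18.618 m and 2√(Dt) = 2√(0.0785 × 10.7) = 1.833 m.
Argument (x−vt)/(2√(Dt)) = (18.8 − 18.618)/1.833 = 0.09929; ½·erfc(0.09929) = 0.4442.
C = 53.8 × 0.4442 = 23.9 mg/L.

23.9 mg/L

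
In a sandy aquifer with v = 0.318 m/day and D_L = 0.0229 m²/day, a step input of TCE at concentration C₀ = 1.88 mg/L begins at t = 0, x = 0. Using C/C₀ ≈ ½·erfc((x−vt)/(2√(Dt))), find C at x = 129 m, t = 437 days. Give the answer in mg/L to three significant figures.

1.86 mg/L

For a continuous step input, C/C₀ ≈ ½·erfc((x−vt)/(2√(Dt))).
vt = 0.318 × 437 = 138.966 m and 2√(Dt) = 2√(0.0229 × 437) = 6.327 m.
Argument (x−vt)/(2√(Dt)) = (129 − 138.966)/6.327 = -1.575; ½·erfc(-1.575) = 0.9870.
C = 1.88 × 0.9870 = 1.86 mg/L.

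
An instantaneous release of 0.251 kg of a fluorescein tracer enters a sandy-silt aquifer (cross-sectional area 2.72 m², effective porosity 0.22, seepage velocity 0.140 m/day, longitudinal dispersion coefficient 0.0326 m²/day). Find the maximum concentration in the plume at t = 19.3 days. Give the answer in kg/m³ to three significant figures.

The peak of an instantaneous 1D plume sits at x = vt; there the Gaussian factor is 1 and C_max = M/(n_e·A·√(4πDt)), where n_e·A is the pore area the mass is dissolved in.
√(4πDt) = √(4π × 0.0326 × 19.3) = 2.812 m, so C_max = 0.251/(0.22 × 2.72 × 2.812) = 0.149 kg/m³.

0.149 kg/m³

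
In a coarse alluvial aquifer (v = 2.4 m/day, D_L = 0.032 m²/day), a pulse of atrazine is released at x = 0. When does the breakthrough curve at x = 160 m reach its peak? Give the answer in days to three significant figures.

66.7 days

For the 1D instantaneous-source solution, setting ∂C/∂t = 0 at fixed x gives v²t² + 2Dt − x² = 0, so t = (√(D² + v²x²) − D)/v².
√(D² + v²x²) = √(0.032² + 2.4² × 160²) = 384.0; v² = 5.76.
t = (384.0 − 0.032)/5.76 = 66.7 days (vs. the pure-advection estimate x/v = 66.7 d).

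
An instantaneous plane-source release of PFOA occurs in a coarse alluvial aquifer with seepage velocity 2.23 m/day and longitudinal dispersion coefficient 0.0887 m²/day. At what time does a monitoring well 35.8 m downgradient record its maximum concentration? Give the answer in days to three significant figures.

16.0 days

For the 1D instantaneous-source solution, setting ∂C/∂t = 0 at fixed x gives v²t² + 2Dt − x² = 0, so t = (√(D² + v²x²) − D)/v².
√(D² + v²x²) = √(0.0887² + 2.23² × 35.8²) = 79.83; v² = 4.9729.
t = (79.83 − 0.0887)/4.9729 = 16.0 days (vs. the pure-advection estimate x/v = 16.1 d).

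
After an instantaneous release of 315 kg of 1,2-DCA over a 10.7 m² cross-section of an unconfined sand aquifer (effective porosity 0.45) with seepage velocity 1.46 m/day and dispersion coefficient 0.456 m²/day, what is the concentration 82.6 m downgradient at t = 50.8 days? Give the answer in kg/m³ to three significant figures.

1.78 kg/m³

For an instantaneous plane source, C(x,t) = M/(n_e·A·√(4πDt)) · exp(−(x−vt)²/(4Dt)), with n_e·A the pore (flow) area.
Plume center vt = 1.46 × 50.8 = 74.168 m, so the well at 82.6 m is 8.432 m downgradient of the peak.
√(4πDt) = 17.06 m, giving peak height M/(n_e·A·√(4πDt)) = 315/(0.45 × 10.7 × 17.06) = 3.835 kg/m³.
(x−vt)²/(4Dt) = (8.432)²/(4 × 0.456 × 50.8) = 0.7673; exp(−0.7673) = 0.4643.
C = 3.835 × 0.4643 = 1.78 kg/m³.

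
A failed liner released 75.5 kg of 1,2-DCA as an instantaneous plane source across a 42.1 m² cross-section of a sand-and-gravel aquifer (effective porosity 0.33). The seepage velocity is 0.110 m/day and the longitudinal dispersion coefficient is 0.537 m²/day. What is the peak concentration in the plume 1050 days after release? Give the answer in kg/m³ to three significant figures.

0.0646 kg/m³

The peak of an instantaneous 1D plume sits at x = vt; there the Gaussian factor is 1 and C_max = M/(n_e·A·√(4πDt)), where n_e·A is the pore area the mass is dissolved in.
√(4πDt) = √(4π × 0.537 × 1050) = 84.18 m, so C_max = 75.5/(0.33 × 42.1 × 84.18) = 0.0646 kg/m³.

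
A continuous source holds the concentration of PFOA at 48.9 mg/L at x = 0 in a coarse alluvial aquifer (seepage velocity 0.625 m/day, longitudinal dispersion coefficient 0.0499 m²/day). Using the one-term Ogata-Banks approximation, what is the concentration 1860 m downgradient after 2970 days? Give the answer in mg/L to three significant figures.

For a continuous step input, C/C₀ ≈ ½·erfc((x−vt)/(2√(Dt))).
vt = 0.625 × 2970 = 1856.25 m and 2√(Dt) = 2√(0.0499 × 2970) = 24.35 m.
Argument (x−vt)/(2√(Dt)) = (1860 − 1856.25)/24.35 = 0.1540; ½·erfc(0.1540) = 0.4138.
C = 48.9 × 0.4138 = 20.2 mg/L.

20.2 mg/L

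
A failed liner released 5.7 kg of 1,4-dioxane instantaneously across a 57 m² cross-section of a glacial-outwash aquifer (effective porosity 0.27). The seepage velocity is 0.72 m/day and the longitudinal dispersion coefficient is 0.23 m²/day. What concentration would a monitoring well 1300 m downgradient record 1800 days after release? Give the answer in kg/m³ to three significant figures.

0.00509 kg/m³

For an instantaneous plane source, C(x,t) = M/(n_e·A·√(4πDt)) · exp(−(x−vt)²/(4Dt)), with n_e·A the pore (flow) area.
Plume center vt = 0.72 × 1800 = 1296 m, so the well at 1300 m is 4 m downgradient of the peak.
√(4πDt) = 72.13 m, giving peak height M/(n_e·A·√(4πDt)) = 5.7/(0.27 × 57 × 72.13) = 0.005135 kg/m³.
(x−vt)²/(4Dt) = (4)²/(4 × 0.23 × 1800) = 0.009662; exp(−0.009662) = 0.9904.
C = 0.005135 × 0.9904 = 0.00509 kg/m³.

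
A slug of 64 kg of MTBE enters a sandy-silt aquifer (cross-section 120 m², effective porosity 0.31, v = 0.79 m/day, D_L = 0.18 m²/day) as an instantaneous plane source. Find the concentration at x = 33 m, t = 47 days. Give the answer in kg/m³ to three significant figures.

For an instantaneous plane source, C(x,t) = M/(n_e·A·√(4πDt)) · exp(−(x−vt)²/(4Dt)), with n_e·A the pore (flow) area.
Plume center vt = 0.79 × 47 = 37.13 m, so the well at 33 m is 4.13 m upgradient of the peak.
√(4πDt) = 10.31 m, giving peak height M/(n_e·A·√(4πDt)) = 64/(0.31 × 120 × 10.31) = 0.1669 kg/m³.
(x−vt)²/(4Dt) = (-4.13)²/(4 × 0.18 × 47) = 0.5040; exp(−0.5040) = 0.6041.
C = 0.1669 × 0.6041 = 0.101 kg/m³.

0.101 kg/m³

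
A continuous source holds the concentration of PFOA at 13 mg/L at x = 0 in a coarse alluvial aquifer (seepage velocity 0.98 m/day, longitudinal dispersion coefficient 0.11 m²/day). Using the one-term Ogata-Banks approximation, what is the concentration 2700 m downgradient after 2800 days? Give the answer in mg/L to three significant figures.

For a continuous step input, C/C₀ ≈ ½·erfc((x−vt)/(2√(Dt))).
vt = 0.98 × 2800 = 2744 m and 2√(Dt) = 2√(0.11 × 2800) = 35.10 m.
Argument (x−vt)/(2√(Dt)) = (2700 − 2744)/35.10 = -1.254; ½·erfc(-1.254) = 0.9619.
C = 13 × 0.9619 = 12.5 mg/L.

12.5 mg/L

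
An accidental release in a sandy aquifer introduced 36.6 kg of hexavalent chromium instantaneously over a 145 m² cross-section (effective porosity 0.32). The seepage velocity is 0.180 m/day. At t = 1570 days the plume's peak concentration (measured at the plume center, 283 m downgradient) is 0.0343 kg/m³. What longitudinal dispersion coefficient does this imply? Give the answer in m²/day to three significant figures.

0.0268 m²/day

At the plume center C_max = M/(n_e·A·√(4πDt)), so D = M²/(4πt·(n_e·A·C_max)²).
n_e·A·C_max = 0.32 × 145 × 0.0343 = 1.592 kg/m.
D = 36.6²/(4π × 1570 × 1.592²) = 0.0268 m²/day.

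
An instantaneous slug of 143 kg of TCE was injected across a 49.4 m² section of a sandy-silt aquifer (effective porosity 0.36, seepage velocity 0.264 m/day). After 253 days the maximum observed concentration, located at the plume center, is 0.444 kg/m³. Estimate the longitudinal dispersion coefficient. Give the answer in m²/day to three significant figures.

At the plume center C_max = M/(n_e·A·√(4πDt)), so D = M²/(4πt·(n_e·A·C_max)²).
n_e·A·C_max = 0.36 × 49.4 × 0.444 = 7.896 kg/m.
D = 143²/(4π × 253 × 7.896²) = 0.103 m²/day.

0.103 m²/day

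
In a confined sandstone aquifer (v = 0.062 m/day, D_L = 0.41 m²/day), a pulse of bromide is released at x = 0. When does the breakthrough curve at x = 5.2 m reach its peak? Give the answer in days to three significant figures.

29.0 days

For the 1D instantaneous-source solution, setting ∂C/∂t = 0 at fixed x gives v²t² + 2Dt − x² = 0, so t = (√(D² + v²x²) − D)/v².
√(D² + v²x²) = √(0.41² + 0.062² × 5.2²) = 0.5216; v² = 0.003844.
t = (0.5216 − 0.41)/0.003844 = 29.0 days (vs. the pure-advection estimate x/v = 83.9 d).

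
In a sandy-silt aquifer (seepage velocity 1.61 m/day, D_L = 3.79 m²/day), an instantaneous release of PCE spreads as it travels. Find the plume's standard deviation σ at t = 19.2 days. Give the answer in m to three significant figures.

Dispersive spreading gives a Gaussian with σ² = 2Dt; advection only shifts the center.
σ = √(2 × 3.79 × 19.2) = 12.1 m.

12.1 m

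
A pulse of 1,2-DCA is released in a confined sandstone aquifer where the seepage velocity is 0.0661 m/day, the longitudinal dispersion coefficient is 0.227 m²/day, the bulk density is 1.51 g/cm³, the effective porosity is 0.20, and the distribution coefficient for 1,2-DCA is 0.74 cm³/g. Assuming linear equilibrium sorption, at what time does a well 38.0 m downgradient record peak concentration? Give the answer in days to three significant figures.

Retardation factor R = 1 + ρ_b·K_d/n = 1 + 1.51 × 0.74/0.20 = 6.587.
Sorption retards both mechanisms: v_R = v/R = 0.01003 m/day, D_R = D/R = 0.03446 m²/day.
Peak time from v_R²t² + 2D_R t − x² = 0: t = (√(D_R² + v_R²x²) − D_R)/v_R².
√(D_R² + v_R²x²) = √(0.03446² + 0.01003² × 38.0²) = 0.3827; v_R² = 0.0001006.
t = (0.3827 − 0.03446)/0.0001006 = 3460 days.

3460 days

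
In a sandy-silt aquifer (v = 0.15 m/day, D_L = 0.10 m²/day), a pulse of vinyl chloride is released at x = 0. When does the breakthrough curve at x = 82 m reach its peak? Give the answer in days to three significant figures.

542 days

For the 1D instantaneous-source solution, setting ∂C/∂t = 0 at fixed x gives v²t² + 2Dt − x² = 0, so t = (√(D² + v²x²) − D)/v².
√(D² + v²x²) = √(0.10² + 0.15² × 82²) = 12.30; v² = 0.0225.
t = (12.30 − 0.10)/0.0225 = 542 days (vs. the pure-advection estimate x/v = 547 d).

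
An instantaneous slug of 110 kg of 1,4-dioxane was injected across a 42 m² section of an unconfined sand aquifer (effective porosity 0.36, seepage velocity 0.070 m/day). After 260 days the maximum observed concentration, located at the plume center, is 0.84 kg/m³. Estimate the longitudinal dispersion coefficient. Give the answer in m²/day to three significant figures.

At the plume center C_max = M/(n_e·A·√(4πDt)), so D = M²/(4πt·(n_e·A·C_max)²).
n_e·A·C_max = 0.36 × 42 × 0.84 = 12.70 kg/m.
D = 110²/(4π × 260 × 12.70²) = 0.0230 m²/day.

0.0230 m²/day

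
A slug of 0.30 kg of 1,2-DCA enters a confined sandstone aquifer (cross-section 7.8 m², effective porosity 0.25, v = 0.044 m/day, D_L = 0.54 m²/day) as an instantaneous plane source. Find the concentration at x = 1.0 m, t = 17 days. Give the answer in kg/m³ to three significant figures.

For an instantaneous plane source, C(x,t) = M/(n_e·A·√(4πDt)) · exp(−(x−vt)²/(4Dt)), with n_e·A the pore (flow) area.
Plume center vt = 0.044 × 17 = 0.748 m, so the well at 1.0 m is 0.252 m downgradient of the peak.
√(4πDt) = 10.74 m, giving peak height M/(n_e·A·√(4πDt)) = 0.30/(0.25 × 7.8 × 10.74) = 0.01432 kg/m³.
(x−vt)²/(4Dt) = (0.252)²/(4 × 0.54 × 17) = 0.001729; exp(−0.001729) = 0.9983.
C = 0.01432 × 0.9983 = 0.0143 kg/m³.

0.0143 kg/m³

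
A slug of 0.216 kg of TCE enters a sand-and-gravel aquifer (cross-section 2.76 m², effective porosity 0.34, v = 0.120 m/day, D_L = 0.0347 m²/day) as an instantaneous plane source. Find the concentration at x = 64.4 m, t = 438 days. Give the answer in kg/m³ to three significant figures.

0.00166 kg/m³

For an instantaneous plane source, C(x,t) = M/(n_e·A·√(4πDt)) · exp(−(x−vt)²/(4Dt)), with n_e·A the pore (flow) area.
Plume center vt = 0.120 × 438 = 52.56 m, so the well at 64.4 m is 11.84 m downgradient of the peak.
√(4πDt) = 13.82 m, giving peak height M/(n_e·A·√(4πDt)) = 0.216/(0.34 × 2.76 × 13.82) = 0.01666 kg/m³.
(x−vt)²/(4Dt) = (11.84)²/(4 × 0.0347 × 438) = 2.306; exp(−2.306) = 0.09966.
C = 0.01666 × 0.09966 = 0.00166 kg/m³.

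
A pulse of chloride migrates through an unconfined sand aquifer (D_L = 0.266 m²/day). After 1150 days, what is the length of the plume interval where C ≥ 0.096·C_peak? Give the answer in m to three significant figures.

The plume is Gaussian with σ = √(2Dt) = √(2 × 0.266 × 1150) = 24.73 m.
C/C_peak = exp(−Δx²/(2σ²)) = 0.096 ⇒ Δx = σ·√(−2 ln 0.096) = 24.73 × 2.165 = 53.54 m.
Width = 2Δx = 107 m.

107 m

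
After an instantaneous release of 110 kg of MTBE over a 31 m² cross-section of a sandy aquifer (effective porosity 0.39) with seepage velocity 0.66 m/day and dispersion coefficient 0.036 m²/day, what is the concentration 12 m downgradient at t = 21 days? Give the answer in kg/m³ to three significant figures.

For an instantaneous plane source, C(x,t) = M/(n_e·A·√(4πDt)) · exp(−(x−vt)²/(4Dt)), with n_e·A the pore (flow) area.
Plume center vt = 0.66 × 21 = 13.86 m, so the well at 12 m is 1.86 m upgradient of the peak.
√(4πDt) = 3.082 m, giving peak height M/(n_e·A·√(4πDt)) = 110/(0.39 × 31 × 3.082) = 2.952 kg/m³.
(x−vt)²/(4Dt) = (-1.86)²/(4 × 0.036 × 21) = 1.144; exp(−1.144) = 0.3185.
C = 2.952 × 0.3185 = 0.940 kg/m³.

0.940 kg/m³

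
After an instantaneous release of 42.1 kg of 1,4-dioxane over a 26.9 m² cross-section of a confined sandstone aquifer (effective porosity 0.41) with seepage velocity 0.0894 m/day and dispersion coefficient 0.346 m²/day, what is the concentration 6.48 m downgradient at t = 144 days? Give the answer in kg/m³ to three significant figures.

For an instantaneous plane source, C(x,t) = M/(n_e·A·√(4πDt)) · exp(−(x−vt)²/(4Dt)), with n_e·A the pore (flow) area.
Plume center vt = 0.0894 × 144 = 12.8736 m, so the well at 6.48 m is 6.3936 m upgradient of the peak.
√(4πDt) = 25.02 m, giving peak height M/(n_e·A·√(4πDt)) = 42.1/(0.41 × 26.9 × 25.02) = 0.1526 kg/m³.
(x−vt)²/(4Dt) = (-6.3936)²/(4 × 0.346 × 144) = 0.2051; exp(−0.2051) = 0.8146.
C = 0.1526 × 0.8146 = 0.124 kg/m³.

0.124 kg/m³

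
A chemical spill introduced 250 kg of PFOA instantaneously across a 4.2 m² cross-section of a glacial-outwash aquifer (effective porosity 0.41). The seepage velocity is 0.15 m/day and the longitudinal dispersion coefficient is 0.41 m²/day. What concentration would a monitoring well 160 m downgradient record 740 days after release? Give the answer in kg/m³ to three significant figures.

0.325 kg/m³

For an instantaneous plane source, C(x,t) = M/(n_e·A·√(4πDt)) · exp(−(x−vt)²/(4Dt)), with n_e·A the pore (flow) area.
Plume center vt = 0.15 × 740 = 111 m, so the well at 160 m is 49 m downgradient of the peak.
√(4πDt) = 61.75 m, giving peak height M/(n_e·A·√(4πDt)) = 250/(0.41 × 4.2 × 61.75) = 2.351 kg/m³.
(x−vt)²/(4Dt) = (49)²/(4 × 0.41 × 740) = 1.978; exp(−1.978) = 0.1383.
C = 2.351 × 0.1383 = 0.325 kg/m³.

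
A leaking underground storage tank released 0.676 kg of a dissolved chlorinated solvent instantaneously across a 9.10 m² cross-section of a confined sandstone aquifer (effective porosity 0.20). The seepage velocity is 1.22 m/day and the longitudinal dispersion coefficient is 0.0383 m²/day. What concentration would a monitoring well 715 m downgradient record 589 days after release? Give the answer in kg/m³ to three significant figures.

For an instantaneous plane source, C(x,t) = M/(n_e·A·√(4πDt)) · exp(−(x−vt)²/(4Dt)), with n_e·A the pore (flow) area.
Plume center vt = 1.22 × 589 = 718.58 m, so the well at 715 m is 3.58 m upgradient of the peak.
√(4πDt) = 16.84 m, giving peak height M/(n_e·A·√(4πDt)) = 0.676/(0.20 × 9.10 × 16.84) = 0.02206 kg/m³.
(x−vt)²/(4Dt) = (-3.58)²/(4 × 0.0383 × 589) = 0.1420; exp(−0.1420) = 0.8676.
C = 0.02206 × 0.8676 = 0.0191 kg/m³.

0.0191 kg/m³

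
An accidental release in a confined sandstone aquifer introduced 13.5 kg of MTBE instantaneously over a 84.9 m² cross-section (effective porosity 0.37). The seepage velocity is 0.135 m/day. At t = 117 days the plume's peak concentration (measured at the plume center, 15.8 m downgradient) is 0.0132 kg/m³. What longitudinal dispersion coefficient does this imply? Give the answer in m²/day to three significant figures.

0.721 m²/day

At the plume center C_max = M/(n_e·A·√(4πDt)), so D = M²/(4πt·(n_e·A·C_max)²).
n_e·A·C_max = 0.37 × 84.9 × 0.0132 = 0.4147 kg/m.
D = 13.5²/(4π × 117 × 0.4147²) = 0.721 m²/day.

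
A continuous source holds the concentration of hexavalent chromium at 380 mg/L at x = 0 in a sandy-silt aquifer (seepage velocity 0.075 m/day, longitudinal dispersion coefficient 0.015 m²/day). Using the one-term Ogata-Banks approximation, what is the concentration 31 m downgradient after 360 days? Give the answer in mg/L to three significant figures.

42.5 mg/L

For a continuous step input, C/C₀ ≈ ½·erfc((x−vt)/(2√(Dt))).
vt = 0.075 × 360 = 27 m and 2√(Dt) = 2√(0.015 × 360) = 4.648 m.
Argument (x−vt)/(2√(Dt)) = (31 − 27)/4.648 = 0.8606; ½·erfc(0.8606) = 0.1118.
C = 380 × 0.1118 = 42.5 mg/L.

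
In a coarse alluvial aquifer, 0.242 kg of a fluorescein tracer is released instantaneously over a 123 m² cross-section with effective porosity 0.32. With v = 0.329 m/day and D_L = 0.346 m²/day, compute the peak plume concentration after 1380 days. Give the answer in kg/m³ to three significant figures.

7.94e-05 kg/m³

The peak of an instantaneous 1D plume sits at x = vt; there the Gaussian factor is 1 and C_max = M/(n_e·A·√(4πDt)), where n_e·A is the pore area the mass is dissolved in.
√(4πDt) = √(4π × 0.346 × 1380) = 77.46 m, so C_max = 0.242/(0.32 × 123 × 77.46) = 7.94e-05 kg/m³.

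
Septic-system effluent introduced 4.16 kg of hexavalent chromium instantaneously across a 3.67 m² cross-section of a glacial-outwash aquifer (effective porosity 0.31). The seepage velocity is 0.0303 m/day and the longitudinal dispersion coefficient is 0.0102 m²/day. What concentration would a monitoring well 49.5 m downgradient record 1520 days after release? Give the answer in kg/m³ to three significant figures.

For an instantaneous plane source, C(x,t) = M/(n_e·A·√(4πDt)) · exp(−(x−vt)²/(4Dt)), with n_e·A the pore (flow) area.
Plume center vt = 0.0303 × 1520 = 46.056 m, so the well at 49.5 m is 3.444 m downgradient of the peak.
√(4πDt) = 13.96 m, giving peak height M/(n_e·A·√(4πDt)) = 4.16/(0.31 × 3.67 × 13.96) = 0.2619 kg/m³.
(x−vt)²/(4Dt) = (3.444)²/(4 × 0.0102 × 1520) = 0.1913; exp(−0.1913) = 0.8259.
C = 0.2619 × 0.8259 = 0.216 kg/m³.

0.216 kg/m³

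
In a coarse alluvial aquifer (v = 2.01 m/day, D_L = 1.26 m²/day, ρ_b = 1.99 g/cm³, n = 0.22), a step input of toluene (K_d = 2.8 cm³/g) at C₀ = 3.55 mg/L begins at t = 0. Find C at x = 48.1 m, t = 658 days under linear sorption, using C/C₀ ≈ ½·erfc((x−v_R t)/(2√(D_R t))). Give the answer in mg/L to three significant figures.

2.15 mg/L

Retardation factor R = 1 + ρ_b·K_d/n = 1 + 1.99 × 2.8/0.22 = 26.33.
Sorption retards both mechanisms: v_R = v/R = 0.07634 m/day, D_R = D/R = 0.04785 m²/day.
v_R·t = 0.07634 × 658 = 50.23172 m; 2√(D_R t) = 11.22 m; argument = (48.1 − 50.23172)/11.22 = -0.1900.
C = C₀ × ½·erfc(-0.1900) = 3.55 × 0.6059 = 2.15 mg/L.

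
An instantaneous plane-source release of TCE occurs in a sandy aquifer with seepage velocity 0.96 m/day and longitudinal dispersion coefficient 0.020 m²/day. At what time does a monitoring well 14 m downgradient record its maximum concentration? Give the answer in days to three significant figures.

For the 1D instantaneous-source solution, setting ∂C/∂t = 0 at fixed x gives v²t² + 2Dt − x² = 0, so t = (√(D² + v²x²) − D)/v².
√(D² + v²x²) = √(0.020² + 0.96² × 14²) = 13.44; v² = 0.9216.
t = (13.44 − 0.020)/0.9216 = 14.6 days (vs. the pure-advection estimate x/v = 14.6 d).

14.6 days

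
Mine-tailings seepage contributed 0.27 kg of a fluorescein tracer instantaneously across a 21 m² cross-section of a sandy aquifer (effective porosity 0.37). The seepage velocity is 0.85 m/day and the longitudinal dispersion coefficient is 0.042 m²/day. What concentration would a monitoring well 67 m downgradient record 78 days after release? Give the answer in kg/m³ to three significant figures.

For an instantaneous plane source, C(x,t) = M/(n_e·A·√(4πDt)) · exp(−(x−vt)²/(4Dt)), with n_e·A the pore (flow) area.
Plume center vt = 0.85 × 78 = 66.3 m, so the well at 67 m is 0.7 m downgradient of the peak.
√(4πDt) = 6.416 m, giving peak height M/(n_e·A·√(4πDt)) = 0.27/(0.37 × 21 × 6.416) = 0.005416 kg/m³.
(x−vt)²/(4Dt) = (0.7)²/(4 × 0.042 × 78) = 0.03739; exp(−0.03739) = 0.9633.
C = 0.005416 × 0.9633 = 0.00522 kg/m³.

0.00522 kg/m³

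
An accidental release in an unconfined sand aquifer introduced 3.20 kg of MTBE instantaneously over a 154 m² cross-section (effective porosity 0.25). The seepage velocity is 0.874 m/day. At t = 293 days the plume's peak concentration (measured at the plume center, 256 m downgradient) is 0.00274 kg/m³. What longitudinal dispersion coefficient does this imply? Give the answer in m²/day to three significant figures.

At the plume center C_max = M/(n_e·A·√(4πDt)), so D = M²/(4πt·(n_e·A·C_max)²).
n_e·A·C_max = 0.25 × 154 × 0.00274 = 0.1055 kg/m.
D = 3.20²/(4π × 293 × 0.1055²) = 0.250 m²/day.

0.250 m²/day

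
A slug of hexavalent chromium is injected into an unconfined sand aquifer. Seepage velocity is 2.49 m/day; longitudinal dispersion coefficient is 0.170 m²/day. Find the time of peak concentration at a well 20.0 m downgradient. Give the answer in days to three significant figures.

8.00 days

For the 1D instantaneous-source solution, setting ∂C/∂t = 0 at fixed x gives v²t² + 2Dt − x² = 0, so t = (√(D² + v²x²) − D)/v².
√(D² + v²x²) = √(0.170² + 2.49² × 20.0²) = 49.80; v² = 6.2001.
t = (49.80 − 0.170)/6.2001 = 8.00 days (vs. the pure-advection estimate x/v = 8.03 d).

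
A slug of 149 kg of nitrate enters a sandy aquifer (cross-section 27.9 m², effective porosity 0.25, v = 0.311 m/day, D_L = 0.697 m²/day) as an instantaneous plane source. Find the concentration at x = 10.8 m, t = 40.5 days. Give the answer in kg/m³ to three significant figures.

For an instantaneous plane source, C(x,t) = M/(n_e·A·√(4πDt)) · exp(−(x−vt)²/(4Dt)), with n_e·A the pore (flow) area.
Plume center vt = 0.311 × 40.5 = 12.5955 m, so the well at 10.8 m is 1.7955 m upgradient of the peak.
√(4πDt) = 18.83 m, giving peak height M/(n_e·A·√(4πDt)) = 149/(0.25 × 27.9 × 18.83) = 1.134 kg/m³.
(x−vt)²/(4Dt) = (-1.7955)²/(4 × 0.697 × 40.5) = 0.02855; exp(−0.02855) = 0.9719.
C = 1.134 × 0.9719 = 1.10 kg/m³.

1.10 kg/m³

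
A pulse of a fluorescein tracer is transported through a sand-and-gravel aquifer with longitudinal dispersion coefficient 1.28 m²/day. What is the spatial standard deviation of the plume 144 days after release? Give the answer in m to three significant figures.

Dispersive spreading gives a Gaussian with σ² = 2Dt; advection only shifts the center.
σ = √(2 × 1.28 × 144) = 19.2 m.

19.2 m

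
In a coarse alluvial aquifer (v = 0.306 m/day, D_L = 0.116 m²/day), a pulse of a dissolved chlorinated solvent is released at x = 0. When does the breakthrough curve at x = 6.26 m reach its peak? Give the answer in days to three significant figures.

For the 1D instantaneous-source solution, setting ∂C/∂t = 0 at fixed x gives v²t² + 2Dt − x² = 0, so t = (√(D² + v²x²) − D)/v².
√(D² + v²x²) = √(0.116² + 0.306² × 6.26²) = 1.919; v² = 0.093636.
t = (1.919 − 0.116)/0.093636 = 19.3 days (vs. the pure-advection estimate x/v = 20.5 d).

19.3 days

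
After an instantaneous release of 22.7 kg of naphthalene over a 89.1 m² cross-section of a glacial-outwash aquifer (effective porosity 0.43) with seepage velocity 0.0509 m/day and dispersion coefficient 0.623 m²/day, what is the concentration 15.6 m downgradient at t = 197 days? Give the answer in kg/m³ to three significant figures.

For an instantaneous plane source, C(x,t) = M/(n_e·A·√(4πDt)) · exp(−(x−vt)²/(4Dt)), with n_e·A the pore (flow) area.
Plume center vt = 0.0509 × 197 = 10.0273 m, so the well at 15.6 m is 5.5727 m downgradient of the peak.
√(4πDt) = 39.27 m, giving peak height M/(n_e·A·√(4πDt)) = 22.7/(0.43 × 89.1 × 39.27) = 0.01509 kg/m³.
(x−vt)²/(4Dt) = (5.5727)²/(4 × 0.623 × 197) = 0.06326; exp(−0.06326) = 0.9387.
C = 0.01509 × 0.9387 = 0.0142 kg/m³.

0.0142 kg/m³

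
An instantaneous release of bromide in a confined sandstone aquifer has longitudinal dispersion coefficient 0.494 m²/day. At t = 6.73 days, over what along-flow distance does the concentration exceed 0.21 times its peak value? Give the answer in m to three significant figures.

The plume is Gaussian with σ = √(2Dt) = √(2 × 0.494 × 6.73) = 2.579 m.
C/C_peak = exp(−Δx²/(2σ²)) = 0.21 ⇒ Δx = σ·√(−2 ln 0.21) = 2.579 × 1.767 = 4.557 m.
Width = 2Δx = 9.11 m.

9.11 m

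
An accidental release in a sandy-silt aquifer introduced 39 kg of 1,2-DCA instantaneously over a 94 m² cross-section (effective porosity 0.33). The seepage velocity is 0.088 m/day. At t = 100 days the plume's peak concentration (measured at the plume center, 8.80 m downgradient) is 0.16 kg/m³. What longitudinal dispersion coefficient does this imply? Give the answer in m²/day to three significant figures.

At the plume center C_max = M/(n_e·A·√(4πDt)), so D = M²/(4πt·(n_e·A·C_max)²).
n_e·A·C_max = 0.33 × 94 × 0.16 = 4.963 kg/m.
D = 39²/(4π × 100 × 4.963²) = 0.0491 m²/day.

0.0491 m²/day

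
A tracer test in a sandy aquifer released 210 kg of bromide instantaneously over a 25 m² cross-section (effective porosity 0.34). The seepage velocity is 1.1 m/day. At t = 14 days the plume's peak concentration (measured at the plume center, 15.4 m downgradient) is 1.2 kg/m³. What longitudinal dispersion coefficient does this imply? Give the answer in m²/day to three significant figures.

At the plume center C_max = M/(n_e·A·√(4πDt)), so D = M²/(4πt·(n_e·A·C_max)²).
n_e·A·C_max = 0.34 × 25 × 1.2 = 10.20 kg/m.
D = 210²/(4π × 14 × 10.20²) = 2.41 m²/day.

2.41 m²/day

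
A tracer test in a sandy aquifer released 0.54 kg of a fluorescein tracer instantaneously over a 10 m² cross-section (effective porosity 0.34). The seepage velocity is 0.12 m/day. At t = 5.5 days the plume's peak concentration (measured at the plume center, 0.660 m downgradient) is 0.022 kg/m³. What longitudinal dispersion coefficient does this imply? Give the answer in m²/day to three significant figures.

0.754 m²/day

At the plume center C_max = M/(n_e·A·√(4πDt)), so D = M²/(4πt·(n_e·A·C_max)²).
n_e·A·C_max = 0.34 × 10 × 0.022 = 0.07480 kg/m.
D = 0.54²/(4π × 5.5 × 0.07480²) = 0.754 m²/day.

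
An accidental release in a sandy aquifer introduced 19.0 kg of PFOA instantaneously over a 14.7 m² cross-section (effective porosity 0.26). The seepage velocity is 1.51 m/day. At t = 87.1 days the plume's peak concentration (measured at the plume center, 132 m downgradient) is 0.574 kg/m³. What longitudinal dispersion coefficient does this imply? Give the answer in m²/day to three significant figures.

At the plume center C_max = M/(n_e·A·√(4πDt)), so D = M²/(4πt·(n_e·A·C_max)²).
n_e·A·C_max = 0.26 × 14.7 × 0.574 = 2.194 kg/m.
D = 19.0²/(4π × 87.1 × 2.194²) = 0.0685 m²/day.

0.0685 m²/day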